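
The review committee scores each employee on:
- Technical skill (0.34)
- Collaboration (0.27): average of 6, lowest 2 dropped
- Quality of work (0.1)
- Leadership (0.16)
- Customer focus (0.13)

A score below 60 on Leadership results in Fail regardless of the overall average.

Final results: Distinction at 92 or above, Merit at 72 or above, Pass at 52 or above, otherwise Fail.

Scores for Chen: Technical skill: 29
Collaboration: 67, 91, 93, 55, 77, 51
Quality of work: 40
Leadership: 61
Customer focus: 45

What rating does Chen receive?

Collaboration: drop 51, 55 → average of remaining 4 = 328/4 = 82
Leadership score 61 ≥ 60: minimum met.
Weighted total:
  Technical skill 29 × 0.34 = 9.86
  Collaboration 82 × 0.27 = 22.14
  Quality of work 40 × 0.1 = 4
  Leadership 61 × 0.16 = 9.76
  Customer focus 45 × 0.13 = 5.85
Sum = 51.61
51.61 < 52 → Fail

Fail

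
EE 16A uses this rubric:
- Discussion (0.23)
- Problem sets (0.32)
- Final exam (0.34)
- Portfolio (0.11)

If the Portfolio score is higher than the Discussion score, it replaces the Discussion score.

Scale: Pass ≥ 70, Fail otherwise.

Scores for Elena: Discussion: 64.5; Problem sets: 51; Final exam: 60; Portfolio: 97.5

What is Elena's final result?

Portfolio (97.5) > Discussion (64.5), so Discussion counts as 97.5.
Weighted total:
  Discussion 97.5 × 0.23 = 22.425
  Problem sets 51 × 0.32 = 16.32
  Final exam 60 × 0.34 = 20.4
  Portfolio 97.5 × 0.11 = 10.725
Sum = 69.87
69.87 < 70 → Fail

Fail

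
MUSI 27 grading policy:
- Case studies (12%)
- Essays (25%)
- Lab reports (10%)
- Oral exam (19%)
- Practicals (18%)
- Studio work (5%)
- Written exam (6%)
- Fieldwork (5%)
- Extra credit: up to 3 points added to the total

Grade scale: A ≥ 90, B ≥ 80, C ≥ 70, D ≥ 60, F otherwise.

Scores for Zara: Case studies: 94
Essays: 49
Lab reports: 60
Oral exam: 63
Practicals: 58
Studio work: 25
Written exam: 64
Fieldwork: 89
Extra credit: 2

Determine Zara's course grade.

Weighted total:
  Case studies 94 × 0.12 = 11.28
  Essays 49 × 0.25 = 12.25
  Lab reports 60 × 0.1 = 6
  Oral exam 63 × 0.19 = 11.97
  Practicals 58 × 0.18 = 10.44
  Studio work 25 × 0.05 = 1.25
  Written exam 64 × 0.06 = 3.84
  Fieldwork 89 × 0.05 = 4.45
Sum = 61.48
Extra credit: 61.48 + 2 = 63.48
63.48 is ≥ 60 and < 70 → D

D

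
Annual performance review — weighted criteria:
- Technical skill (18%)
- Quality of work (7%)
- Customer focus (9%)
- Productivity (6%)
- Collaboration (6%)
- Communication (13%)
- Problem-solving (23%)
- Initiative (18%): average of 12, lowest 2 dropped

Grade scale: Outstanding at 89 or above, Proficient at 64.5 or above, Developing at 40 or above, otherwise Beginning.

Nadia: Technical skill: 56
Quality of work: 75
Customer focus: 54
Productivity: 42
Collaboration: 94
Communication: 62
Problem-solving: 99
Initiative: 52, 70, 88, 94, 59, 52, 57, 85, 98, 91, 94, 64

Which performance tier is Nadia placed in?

Initiative: drop 52, 52 → average of remaining 10 = 800/10 = 80
Weighted total:
  Technical skill 56 × 0.18 = 10.08
  Quality of work 75 × 0.07 = 5.25
  Customer focus 54 × 0.09 = 4.86
  Productivity 42 × 0.06 = 2.52
  Collaboration 94 × 0.06 = 5.64
  Communication 62 × 0.13 = 8.06
  Problem-solving 99 × 0.23 = 22.77
  Initiative 80 × 0.18 = 14.4
Sum = 73.58
73.58 is ≥ 64.5 and < 89 → Proficient

Proficient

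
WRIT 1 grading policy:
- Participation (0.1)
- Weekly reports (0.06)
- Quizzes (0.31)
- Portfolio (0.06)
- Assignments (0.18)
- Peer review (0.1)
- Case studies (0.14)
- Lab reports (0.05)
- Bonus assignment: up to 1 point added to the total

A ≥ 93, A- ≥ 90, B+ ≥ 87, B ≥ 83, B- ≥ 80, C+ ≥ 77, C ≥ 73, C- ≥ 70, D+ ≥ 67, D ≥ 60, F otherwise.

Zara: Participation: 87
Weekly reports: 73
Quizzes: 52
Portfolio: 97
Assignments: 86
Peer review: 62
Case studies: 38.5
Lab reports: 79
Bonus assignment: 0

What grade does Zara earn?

D

Weighted total:
  Participation 87 × 0.1 = 8.7
  Weekly reports 73 × 0.06 = 4.38
  Quizzes 52 × 0.31 = 16.12
  Portfolio 97 × 0.06 = 5.82
  Assignments 86 × 0.18 = 15.48
  Peer review 62 × 0.1 = 6.2
  Case studies 38.5 × 0.14 = 5.39
  Lab reports 79 × 0.05 = 3.95
Sum = 66.04
Bonus assignment: 66.04 + 0 = 66.04
66.04 is ≥ 60 and < 67 → D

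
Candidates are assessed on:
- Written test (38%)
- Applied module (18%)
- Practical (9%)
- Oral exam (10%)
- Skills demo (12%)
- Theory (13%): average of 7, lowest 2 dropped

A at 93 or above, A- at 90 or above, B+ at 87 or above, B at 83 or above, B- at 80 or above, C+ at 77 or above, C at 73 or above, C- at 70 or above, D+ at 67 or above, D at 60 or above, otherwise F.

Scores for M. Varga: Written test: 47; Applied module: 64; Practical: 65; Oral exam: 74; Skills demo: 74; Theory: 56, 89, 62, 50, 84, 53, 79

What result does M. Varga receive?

D

Theory: drop 50, 53 → average of remaining 5 = 370/5 = 74
Weighted total:
  Written test 47 × 0.38 = 17.86
  Applied module 64 × 0.18 = 11.52
  Practical 65 × 0.09 = 5.85
  Oral exam 74 × 0.1 = 7.4
  Skills demo 74 × 0.12 = 8.88
  Theory 74 × 0.13 = 9.62
Sum = 61.13
61.13 is ≥ 60 and < 67 → D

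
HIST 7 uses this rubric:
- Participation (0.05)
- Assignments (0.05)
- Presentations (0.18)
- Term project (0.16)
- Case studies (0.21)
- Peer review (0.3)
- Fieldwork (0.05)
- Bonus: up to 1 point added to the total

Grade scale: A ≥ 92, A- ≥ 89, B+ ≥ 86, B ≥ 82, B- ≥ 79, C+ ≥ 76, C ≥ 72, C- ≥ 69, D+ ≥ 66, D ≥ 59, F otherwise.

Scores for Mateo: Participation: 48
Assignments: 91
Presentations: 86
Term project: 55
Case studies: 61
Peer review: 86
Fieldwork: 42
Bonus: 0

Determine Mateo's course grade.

Weighted total:
  Participation 48 × 0.05 = 2.4
  Assignments 91 × 0.05 = 4.55
  Presentations 86 × 0.18 = 15.48
  Term project 55 × 0.16 = 8.8
  Case studies 61 × 0.21 = 12.81
  Peer review 86 × 0.3 = 25.8
  Fieldwork 42 × 0.05 = 2.1
Sum = 71.94
Bonus: 71.94 + 0 = 71.94
71.94 is ≥ 69 and < 72 → C-

C-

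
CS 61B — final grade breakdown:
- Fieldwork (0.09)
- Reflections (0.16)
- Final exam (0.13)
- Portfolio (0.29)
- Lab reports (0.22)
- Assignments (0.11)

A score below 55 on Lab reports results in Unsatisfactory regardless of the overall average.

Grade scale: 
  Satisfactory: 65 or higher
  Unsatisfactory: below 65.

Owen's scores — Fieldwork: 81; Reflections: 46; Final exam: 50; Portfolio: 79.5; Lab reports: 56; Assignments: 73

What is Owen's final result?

Lab reports score 56 ≥ 55: minimum met.
Weighted total:
  Fieldwork 81 × 0.09 = 7.29
  Reflections 46 × 0.16 = 7.36
  Final exam 50 × 0.13 = 6.5
  Portfolio 79.5 × 0.29 = 23.055
  Lab reports 56 × 0.22 = 12.32
  Assignments 73 × 0.11 = 8.03
Sum = 64.555
64.555 < 65 → Unsatisfactory

Unsatisfactory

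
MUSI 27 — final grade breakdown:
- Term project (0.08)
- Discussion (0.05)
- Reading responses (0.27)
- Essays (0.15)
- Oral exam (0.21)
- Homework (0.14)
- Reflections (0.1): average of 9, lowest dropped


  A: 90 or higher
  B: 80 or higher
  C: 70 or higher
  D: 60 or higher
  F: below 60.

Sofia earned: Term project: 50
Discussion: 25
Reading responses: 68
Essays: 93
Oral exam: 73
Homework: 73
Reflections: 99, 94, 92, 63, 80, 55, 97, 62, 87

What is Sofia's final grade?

C

Reflections: drop 55 → average of remaining 8 = 674/8 = 84.25
Weighted total:
  Term project 50 × 0.08 = 4
  Discussion 25 × 0.05 = 1.25
  Reading responses 68 × 0.27 = 18.36
  Essays 93 × 0.15 = 13.95
  Oral exam 73 × 0.21 = 15.33
  Homework 73 × 0.14 = 10.22
  Reflections 84.25 × 0.1 = 8.425
Sum = 71.535
71.535 is ≥ 70 and < 80 → C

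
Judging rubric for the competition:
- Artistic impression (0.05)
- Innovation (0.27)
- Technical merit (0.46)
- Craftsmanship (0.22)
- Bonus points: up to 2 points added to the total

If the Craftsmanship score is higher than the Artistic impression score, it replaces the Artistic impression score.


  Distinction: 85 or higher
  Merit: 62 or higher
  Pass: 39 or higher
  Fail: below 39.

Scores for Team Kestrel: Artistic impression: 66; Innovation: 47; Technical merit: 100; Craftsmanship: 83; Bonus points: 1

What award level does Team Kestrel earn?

Craftsmanship (83) > Artistic impression (66), so Artistic impression counts as 83.
Weighted total:
  Artistic impression 83 × 0.05 = 4.15
  Innovation 47 × 0.27 = 12.69
  Technical merit 100 × 0.46 = 46
  Craftsmanship 83 × 0.22 = 18.26
Sum = 81.1
Bonus points: 81.1 + 1 = 82.1
82.1 is ≥ 62 and < 85 → Merit

Merit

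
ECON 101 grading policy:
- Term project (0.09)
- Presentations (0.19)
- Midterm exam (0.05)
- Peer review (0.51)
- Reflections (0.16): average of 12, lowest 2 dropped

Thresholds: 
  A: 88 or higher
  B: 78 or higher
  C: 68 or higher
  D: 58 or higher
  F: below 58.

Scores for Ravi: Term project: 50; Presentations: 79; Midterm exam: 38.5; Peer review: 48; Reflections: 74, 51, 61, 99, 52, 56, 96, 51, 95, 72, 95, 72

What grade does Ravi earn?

Reflections: drop 51, 51 → average of remaining 10 = 772/10 = 77.2
Weighted total:
  Term project 50 × 0.09 = 4.5
  Presentations 79 × 0.19 = 15.01
  Midterm exam 38.5 × 0.05 = 1.925
  Peer review 48 × 0.51 = 24.48
  Reflections 77.2 × 0.16 = 12.352
Sum = 58.267
58.267 is ≥ 58 and < 68 → D

D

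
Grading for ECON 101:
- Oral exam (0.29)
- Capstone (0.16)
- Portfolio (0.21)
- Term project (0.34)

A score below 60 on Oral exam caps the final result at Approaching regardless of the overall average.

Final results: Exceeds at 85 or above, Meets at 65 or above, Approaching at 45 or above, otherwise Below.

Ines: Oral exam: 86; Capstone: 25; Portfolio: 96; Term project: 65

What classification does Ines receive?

Oral exam score 86 ≥ 60: minimum met.
Weighted total:
  Oral exam 86 × 0.29 = 24.94
  Capstone 25 × 0.16 = 4
  Portfolio 96 × 0.21 = 20.16
  Term project 65 × 0.34 = 22.1
Sum = 71.2
71.2 is ≥ 65 and < 85 → Meets

Meets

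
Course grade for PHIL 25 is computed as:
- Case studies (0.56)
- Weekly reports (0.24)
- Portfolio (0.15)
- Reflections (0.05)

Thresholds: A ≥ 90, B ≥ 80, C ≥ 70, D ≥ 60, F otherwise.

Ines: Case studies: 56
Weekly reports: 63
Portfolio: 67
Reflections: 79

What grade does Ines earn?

D

Weighted total:
  Case studies 56 × 0.56 = 31.36
  Weekly reports 63 × 0.24 = 15.12
  Portfolio 67 × 0.15 = 10.05
  Reflections 79 × 0.05 = 3.95
Sum = 60.48
60.48 is ≥ 60 and < 70 → D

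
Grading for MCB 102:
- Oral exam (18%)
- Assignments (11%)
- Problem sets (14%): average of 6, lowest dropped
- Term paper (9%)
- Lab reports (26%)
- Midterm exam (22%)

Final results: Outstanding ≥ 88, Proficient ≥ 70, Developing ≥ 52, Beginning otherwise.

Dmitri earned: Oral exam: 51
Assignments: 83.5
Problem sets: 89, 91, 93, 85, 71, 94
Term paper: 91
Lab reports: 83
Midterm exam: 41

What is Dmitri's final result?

Developing

Problem sets: drop 71 → average of remaining 5 = 452/5 = 90.4
Weighted total:
  Oral exam 51 × 0.18 = 9.18
  Assignments 83.5 × 0.11 = 9.185
  Problem sets 90.4 × 0.14 = 12.656
  Term paper 91 × 0.09 = 8.19
  Lab reports 83 × 0.26 = 21.58
  Midterm exam 41 × 0.22 = 9.02
Sum = 69.811
69.811 is ≥ 52 and < 70 → Developing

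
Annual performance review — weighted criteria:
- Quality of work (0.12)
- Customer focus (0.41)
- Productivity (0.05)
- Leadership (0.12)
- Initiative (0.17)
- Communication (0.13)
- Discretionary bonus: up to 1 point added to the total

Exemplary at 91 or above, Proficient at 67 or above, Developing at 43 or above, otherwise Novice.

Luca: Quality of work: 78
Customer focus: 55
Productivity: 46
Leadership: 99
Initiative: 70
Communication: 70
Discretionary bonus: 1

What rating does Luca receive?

Weighted total:
  Quality of work 78 × 0.12 = 9.36
  Customer focus 55 × 0.41 = 22.55
  Productivity 46 × 0.05 = 2.3
  Leadership 99 × 0.12 = 11.88
  Initiative 70 × 0.17 = 11.9
  Communication 70 × 0.13 = 9.1
Sum = 67.09
Discretionary bonus: 67.09 + 1 = 68.09
68.09 is ≥ 67 and < 91 → Proficient

Proficient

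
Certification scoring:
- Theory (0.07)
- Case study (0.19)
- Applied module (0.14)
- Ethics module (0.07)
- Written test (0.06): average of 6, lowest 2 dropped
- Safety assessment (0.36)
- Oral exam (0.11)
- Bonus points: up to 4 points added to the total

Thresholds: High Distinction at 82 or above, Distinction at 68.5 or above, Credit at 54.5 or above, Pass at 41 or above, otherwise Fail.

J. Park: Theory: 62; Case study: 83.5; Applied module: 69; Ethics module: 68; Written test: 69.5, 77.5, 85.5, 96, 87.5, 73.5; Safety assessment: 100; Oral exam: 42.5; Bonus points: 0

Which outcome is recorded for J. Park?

Written test: drop 69.5, 73.5 → average of remaining 4 = 346.5/4 = 86.625
Weighted total:
  Theory 62 × 0.07 = 4.34
  Case study 83.5 × 0.19 = 15.865
  Applied module 69 × 0.14 = 9.66
  Ethics module 68 × 0.07 = 4.76
  Written test 86.625 × 0.06 = 5.1975
  Safety assessment 100 × 0.36 = 36
  Oral exam 42.5 × 0.11 = 4.675
Sum = 80.4975
Bonus points: 80.4975 + 0 = 80.4975
80.4975 is ≥ 68.5 and < 82 → Distinction

Distinction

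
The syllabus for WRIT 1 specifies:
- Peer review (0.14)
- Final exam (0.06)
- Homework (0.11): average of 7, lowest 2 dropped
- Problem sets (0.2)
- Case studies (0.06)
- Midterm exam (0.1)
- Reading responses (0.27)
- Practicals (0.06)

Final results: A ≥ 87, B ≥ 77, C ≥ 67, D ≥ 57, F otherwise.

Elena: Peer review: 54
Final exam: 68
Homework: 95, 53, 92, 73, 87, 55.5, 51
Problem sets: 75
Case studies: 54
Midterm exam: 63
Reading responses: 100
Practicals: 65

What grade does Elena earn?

C

Homework: drop 51, 53 → average of remaining 5 = 402.5/5 = 80.5
Weighted total:
  Peer review 54 × 0.14 = 7.56
  Final exam 68 × 0.06 = 4.08
  Homework 80.5 × 0.11 = 8.855
  Problem sets 75 × 0.2 = 15
  Case studies 54 × 0.06 = 3.24
  Midterm exam 63 × 0.1 = 6.3
  Reading responses 100 × 0.27 = 27
  Practicals 65 × 0.06 = 3.9
Sum = 75.935
75.935 is ≥ 67 and < 77 → C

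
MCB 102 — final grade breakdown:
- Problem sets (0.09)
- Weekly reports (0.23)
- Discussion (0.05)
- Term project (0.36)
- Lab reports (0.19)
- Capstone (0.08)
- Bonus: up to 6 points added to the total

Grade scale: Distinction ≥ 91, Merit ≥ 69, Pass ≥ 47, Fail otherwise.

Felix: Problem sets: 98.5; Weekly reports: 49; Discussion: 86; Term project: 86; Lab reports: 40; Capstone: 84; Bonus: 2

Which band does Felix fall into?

Weighted total:
  Problem sets 98.5 × 0.09 = 8.865
  Weekly reports 49 × 0.23 = 11.27
  Discussion 86 × 0.05 = 4.3
  Term project 86 × 0.36 = 30.96
  Lab reports 40 × 0.19 = 7.6
  Capstone 84 × 0.08 = 6.72
Sum = 69.715
Bonus: 69.715 + 2 = 71.715
71.715 is ≥ 69 and < 91 → Merit

Merit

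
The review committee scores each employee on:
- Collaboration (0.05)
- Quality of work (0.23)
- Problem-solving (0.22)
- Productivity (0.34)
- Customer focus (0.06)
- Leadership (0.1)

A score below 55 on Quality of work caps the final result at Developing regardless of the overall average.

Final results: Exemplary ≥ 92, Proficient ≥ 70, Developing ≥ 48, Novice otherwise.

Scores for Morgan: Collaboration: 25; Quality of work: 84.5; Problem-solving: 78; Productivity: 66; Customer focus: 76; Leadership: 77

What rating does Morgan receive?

Proficient

Quality of work score 84.5 ≥ 55: minimum met.
Weighted total:
  Collaboration 25 × 0.05 = 1.25
  Quality of work 84.5 × 0.23 = 19.435
  Problem-solving 78 × 0.22 = 17.16
  Productivity 66 × 0.34 = 22.44
  Customer focus 76 × 0.06 = 4.56
  Leadership 77 × 0.1 = 7.7
Sum = 72.545
72.545 is ≥ 70 and < 92 → Proficient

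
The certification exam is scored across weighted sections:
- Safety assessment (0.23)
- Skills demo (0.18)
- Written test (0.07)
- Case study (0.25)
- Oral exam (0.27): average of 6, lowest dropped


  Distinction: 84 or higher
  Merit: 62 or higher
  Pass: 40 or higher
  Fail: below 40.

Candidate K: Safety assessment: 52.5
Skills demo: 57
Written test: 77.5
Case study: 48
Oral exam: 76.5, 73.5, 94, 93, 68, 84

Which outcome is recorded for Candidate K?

Merit

Oral exam: drop 68 → average of remaining 5 = 421/5 = 84.2
Weighted total:
  Safety assessment 52.5 × 0.23 = 12.075
  Skills demo 57 × 0.18 = 10.26
  Written test 77.5 × 0.07 = 5.425
  Case study 48 × 0.25 = 12
  Oral exam 84.2 × 0.27 = 22.734
Sum = 62.494
62.494 is ≥ 62 and < 84 → Merit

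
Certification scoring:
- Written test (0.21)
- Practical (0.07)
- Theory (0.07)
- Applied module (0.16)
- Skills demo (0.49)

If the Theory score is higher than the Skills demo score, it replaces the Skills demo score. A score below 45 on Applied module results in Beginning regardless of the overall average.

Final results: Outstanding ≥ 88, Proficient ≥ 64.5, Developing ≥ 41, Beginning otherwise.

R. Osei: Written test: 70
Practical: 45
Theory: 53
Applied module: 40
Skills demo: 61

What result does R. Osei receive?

Theory (53) ≤ Skills demo (61), so Skills demo stays at 61.
Applied module score 40 < 45: minimum not met.
Weighted total:
  Written test 70 × 0.21 = 14.7
  Practical 45 × 0.07 = 3.15
  Theory 53 × 0.07 = 3.71
  Applied module 40 × 0.16 = 6.4
  Skills demo 61 × 0.49 = 29.89
Sum = 57.85
Because the Applied module minimum was not met, the result is Beginning.

Beginning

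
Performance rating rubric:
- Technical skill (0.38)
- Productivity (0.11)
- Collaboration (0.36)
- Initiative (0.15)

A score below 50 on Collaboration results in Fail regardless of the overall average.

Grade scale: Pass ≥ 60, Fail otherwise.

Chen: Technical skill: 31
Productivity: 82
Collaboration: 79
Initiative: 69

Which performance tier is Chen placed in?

Collaboration score 79 ≥ 50: minimum met.
Weighted total:
  Technical skill 31 × 0.38 = 11.78
  Productivity 82 × 0.11 = 9.02
  Collaboration 79 × 0.36 = 28.44
  Initiative 69 × 0.15 = 10.35
Sum = 59.59
59.59 < 60 → Fail

Fail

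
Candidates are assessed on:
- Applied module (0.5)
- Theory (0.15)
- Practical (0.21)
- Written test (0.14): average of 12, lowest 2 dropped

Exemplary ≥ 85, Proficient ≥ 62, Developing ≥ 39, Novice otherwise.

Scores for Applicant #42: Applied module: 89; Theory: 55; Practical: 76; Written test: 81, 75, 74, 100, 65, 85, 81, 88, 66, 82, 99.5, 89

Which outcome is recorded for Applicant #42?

Written test: drop 65, 66 → average of remaining 10 = 854.5/10 = 85.45
Weighted total:
  Applied module 89 × 0.5 = 44.5
  Theory 55 × 0.15 = 8.25
  Practical 76 × 0.21 = 15.96
  Written test 85.45 × 0.14 = 11.963
Sum = 80.673
80.673 is ≥ 62 and < 85 → Proficient

Proficient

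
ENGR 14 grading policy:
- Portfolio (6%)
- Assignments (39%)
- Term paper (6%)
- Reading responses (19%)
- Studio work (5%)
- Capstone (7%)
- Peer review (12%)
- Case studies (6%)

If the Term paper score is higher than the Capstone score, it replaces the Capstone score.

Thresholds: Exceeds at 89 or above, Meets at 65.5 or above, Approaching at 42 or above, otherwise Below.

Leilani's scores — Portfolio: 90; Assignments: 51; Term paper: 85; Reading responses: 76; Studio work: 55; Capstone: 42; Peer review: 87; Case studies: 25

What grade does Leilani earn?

Approaching

Term paper (85) > Capstone (42), so Capstone counts as 85.
Weighted total:
  Portfolio 90 × 0.06 = 5.4
  Assignments 51 × 0.39 = 19.89
  Term paper 85 × 0.06 = 5.1
  Reading responses 76 × 0.19 = 14.44
  Studio work 55 × 0.05 = 2.75
  Capstone 85 × 0.07 = 5.95
  Peer review 87 × 0.12 = 10.44
  Case studies 25 × 0.06 = 1.5
Sum = 65.47
65.47 is ≥ 42 and < 65.5 → Approaching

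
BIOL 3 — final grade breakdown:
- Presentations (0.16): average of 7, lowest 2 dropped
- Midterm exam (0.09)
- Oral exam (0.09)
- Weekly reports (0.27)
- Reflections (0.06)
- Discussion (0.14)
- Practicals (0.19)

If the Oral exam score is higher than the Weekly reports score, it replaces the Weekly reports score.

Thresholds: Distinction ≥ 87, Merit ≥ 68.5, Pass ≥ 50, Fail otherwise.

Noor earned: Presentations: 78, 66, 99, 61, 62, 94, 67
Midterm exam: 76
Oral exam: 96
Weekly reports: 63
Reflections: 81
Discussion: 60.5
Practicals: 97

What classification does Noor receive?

Merit

Presentations: drop 61, 62 → average of remaining 5 = 404/5 = 80.8
Oral exam (96) > Weekly reports (63), so Weekly reports counts as 96.
Weighted total:
  Presentations 80.8 × 0.16 = 12.928
  Midterm exam 76 × 0.09 = 6.84
  Oral exam 96 × 0.09 = 8.64
  Weekly reports 96 × 0.27 = 25.92
  Reflections 81 × 0.06 = 4.86
  Discussion 60.5 × 0.14 = 8.47
  Practicals 97 × 0.19 = 18.43
Sum = 86.088
86.088 is ≥ 68.5 and < 87 → Merit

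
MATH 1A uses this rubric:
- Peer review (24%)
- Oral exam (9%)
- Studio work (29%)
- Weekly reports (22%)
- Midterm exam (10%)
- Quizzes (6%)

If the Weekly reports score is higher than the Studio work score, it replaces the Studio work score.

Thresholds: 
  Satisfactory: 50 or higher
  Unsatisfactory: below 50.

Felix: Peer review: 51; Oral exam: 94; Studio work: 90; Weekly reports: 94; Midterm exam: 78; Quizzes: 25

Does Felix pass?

Satisfactory

Weekly reports (94) > Studio work (90), so Studio work counts as 94.
Weighted total:
  Peer review 51 × 0.24 = 12.24
  Oral exam 94 × 0.09 = 8.46
  Studio work 94 × 0.29 = 27.26
  Weekly reports 94 × 0.22 = 20.68
  Midterm exam 78 × 0.1 = 7.8
  Quizzes 25 × 0.06 = 1.5
Sum = 77.94
77.94 ≥ 50 → Satisfactory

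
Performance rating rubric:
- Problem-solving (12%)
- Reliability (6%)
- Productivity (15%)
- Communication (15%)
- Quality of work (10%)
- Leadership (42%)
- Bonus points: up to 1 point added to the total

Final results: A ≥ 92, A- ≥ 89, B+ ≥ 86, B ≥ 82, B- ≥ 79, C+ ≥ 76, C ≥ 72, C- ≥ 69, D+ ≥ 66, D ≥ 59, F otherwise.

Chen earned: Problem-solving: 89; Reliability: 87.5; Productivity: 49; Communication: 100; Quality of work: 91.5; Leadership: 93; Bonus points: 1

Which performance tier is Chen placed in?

Weighted total:
  Problem-solving 89 × 0.12 = 10.68
  Reliability 87.5 × 0.06 = 5.25
  Productivity 49 × 0.15 = 7.35
  Communication 100 × 0.15 = 15
  Quality of work 91.5 × 0.1 = 9.15
  Leadership 93 × 0.42 = 39.06
Sum = 86.49
Bonus points: 86.49 + 1 = 87.49
87.49 is ≥ 86 and < 89 → B+

B+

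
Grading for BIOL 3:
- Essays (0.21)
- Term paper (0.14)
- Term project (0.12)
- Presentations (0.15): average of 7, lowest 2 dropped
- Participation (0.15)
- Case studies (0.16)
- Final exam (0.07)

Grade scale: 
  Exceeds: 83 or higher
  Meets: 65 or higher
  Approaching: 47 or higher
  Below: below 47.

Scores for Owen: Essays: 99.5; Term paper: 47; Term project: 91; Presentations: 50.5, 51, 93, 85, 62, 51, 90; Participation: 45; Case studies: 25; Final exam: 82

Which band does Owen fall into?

Presentations: drop 50.5, 51 → average of remaining 5 = 381/5 = 76.2
Weighted total:
  Essays 99.5 × 0.21 = 20.895
  Term paper 47 × 0.14 = 6.58
  Term project 91 × 0.12 = 10.92
  Presentations 76.2 × 0.15 = 11.43
  Participation 45 × 0.15 = 6.75
  Case studies 25 × 0.16 = 4
  Final exam 82 × 0.07 = 5.74
Sum = 66.315
66.315 is ≥ 65 and < 83 → Meets

Meets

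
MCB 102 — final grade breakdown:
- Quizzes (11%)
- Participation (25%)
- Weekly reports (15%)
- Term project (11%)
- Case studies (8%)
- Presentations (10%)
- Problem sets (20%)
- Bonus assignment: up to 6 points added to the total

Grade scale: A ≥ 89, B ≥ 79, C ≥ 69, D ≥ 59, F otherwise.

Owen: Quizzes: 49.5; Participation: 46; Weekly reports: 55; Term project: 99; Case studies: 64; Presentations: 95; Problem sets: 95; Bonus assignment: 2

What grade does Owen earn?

Weighted total:
  Quizzes 49.5 × 0.11 = 5.445
  Participation 46 × 0.25 = 11.5
  Weekly reports 55 × 0.15 = 8.25
  Term project 99 × 0.11 = 10.89
  Case studies 64 × 0.08 = 5.12
  Presentations 95 × 0.1 = 9.5
  Problem sets 95 × 0.2 = 19
Sum = 69.705
Bonus assignment: 69.705 + 2 = 71.705
71.705 is ≥ 69 and < 79 → C

C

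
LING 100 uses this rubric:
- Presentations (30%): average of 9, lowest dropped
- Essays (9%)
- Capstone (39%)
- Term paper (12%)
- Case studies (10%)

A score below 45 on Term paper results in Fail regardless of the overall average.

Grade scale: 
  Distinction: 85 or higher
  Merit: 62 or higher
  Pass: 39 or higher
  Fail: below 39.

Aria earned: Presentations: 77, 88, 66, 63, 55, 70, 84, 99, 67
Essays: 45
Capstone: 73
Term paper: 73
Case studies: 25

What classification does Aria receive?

Merit

Presentations: drop 55 → average of remaining 8 = 614/8 = 76.75
Term paper score 73 ≥ 45: minimum met.
Weighted total:
  Presentations 76.75 × 0.3 = 23.025
  Essays 45 × 0.09 = 4.05
  Capstone 73 × 0.39 = 28.47
  Term paper 73 × 0.12 = 8.76
  Case studies 25 × 0.1 = 2.5
Sum = 66.805
66.805 is ≥ 62 and < 85 → Merit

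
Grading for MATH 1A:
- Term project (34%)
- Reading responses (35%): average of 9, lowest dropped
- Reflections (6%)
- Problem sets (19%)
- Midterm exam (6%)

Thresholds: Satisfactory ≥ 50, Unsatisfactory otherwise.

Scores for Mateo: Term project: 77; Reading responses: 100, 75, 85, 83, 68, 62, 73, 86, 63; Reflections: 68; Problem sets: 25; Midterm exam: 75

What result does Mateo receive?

Reading responses: drop 62 → average of remaining 8 = 633/8 = 79.125
Weighted total:
  Term project 77 × 0.34 = 26.18
  Reading responses 79.125 × 0.35 = 27.69375
  Reflections 68 × 0.06 = 4.08
  Problem sets 25 × 0.19 = 4.75
  Midterm exam 75 × 0.06 = 4.5
Sum = 67.20375
67.20375 ≥ 50 → Satisfactory

Satisfactory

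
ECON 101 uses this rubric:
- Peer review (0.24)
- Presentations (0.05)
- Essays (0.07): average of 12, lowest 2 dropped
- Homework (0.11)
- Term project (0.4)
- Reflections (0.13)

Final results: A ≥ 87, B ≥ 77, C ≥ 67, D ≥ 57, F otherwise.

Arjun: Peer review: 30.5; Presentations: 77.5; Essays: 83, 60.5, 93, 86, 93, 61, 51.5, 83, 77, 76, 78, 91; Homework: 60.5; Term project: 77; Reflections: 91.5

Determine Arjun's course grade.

D

Essays: drop 51.5, 60.5 → average of remaining 10 = 821/10 = 82.1
Weighted total:
  Peer review 30.5 × 0.24 = 7.32
  Presentations 77.5 × 0.05 = 3.875
  Essays 82.1 × 0.07 = 5.747
  Homework 60.5 × 0.11 = 6.655
  Term project 77 × 0.4 = 30.8
  Reflections 91.5 × 0.13 = 11.895
Sum = 66.292
66.292 is ≥ 57 and < 67 → D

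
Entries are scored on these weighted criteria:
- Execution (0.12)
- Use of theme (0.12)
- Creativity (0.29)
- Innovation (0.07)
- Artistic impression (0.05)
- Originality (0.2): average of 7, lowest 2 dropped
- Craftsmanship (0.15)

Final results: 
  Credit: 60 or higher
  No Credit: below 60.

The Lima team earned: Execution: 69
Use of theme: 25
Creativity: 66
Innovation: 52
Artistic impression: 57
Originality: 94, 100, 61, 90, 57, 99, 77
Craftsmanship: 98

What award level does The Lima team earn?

Credit

Originality: drop 57, 61 → average of remaining 5 = 460/5 = 92
Weighted total:
  Execution 69 × 0.12 = 8.28
  Use of theme 25 × 0.12 = 3
  Creativity 66 × 0.29 = 19.14
  Innovation 52 × 0.07 = 3.64
  Artistic impression 57 × 0.05 = 2.85
  Originality 92 × 0.2 = 18.4
  Craftsmanship 98 × 0.15 = 14.7
Sum = 70.01
70.01 ≥ 60 → Credit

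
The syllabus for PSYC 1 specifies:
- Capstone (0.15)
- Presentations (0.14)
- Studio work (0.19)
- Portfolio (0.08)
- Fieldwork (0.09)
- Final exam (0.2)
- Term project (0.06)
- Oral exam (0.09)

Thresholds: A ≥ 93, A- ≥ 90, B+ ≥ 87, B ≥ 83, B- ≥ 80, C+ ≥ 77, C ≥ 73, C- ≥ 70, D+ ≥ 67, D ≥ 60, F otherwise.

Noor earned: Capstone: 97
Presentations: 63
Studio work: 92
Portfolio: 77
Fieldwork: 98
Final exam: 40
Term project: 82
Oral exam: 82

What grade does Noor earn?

Weighted total:
  Capstone 97 × 0.15 = 14.55
  Presentations 63 × 0.14 = 8.82
  Studio work 92 × 0.19 = 17.48
  Portfolio 77 × 0.08 = 6.16
  Fieldwork 98 × 0.09 = 8.82
  Final exam 40 × 0.2 = 8
  Term project 82 × 0.06 = 4.92
  Oral exam 82 × 0.09 = 7.38
Sum = 76.13
76.13 is ≥ 73 and < 77 → C

C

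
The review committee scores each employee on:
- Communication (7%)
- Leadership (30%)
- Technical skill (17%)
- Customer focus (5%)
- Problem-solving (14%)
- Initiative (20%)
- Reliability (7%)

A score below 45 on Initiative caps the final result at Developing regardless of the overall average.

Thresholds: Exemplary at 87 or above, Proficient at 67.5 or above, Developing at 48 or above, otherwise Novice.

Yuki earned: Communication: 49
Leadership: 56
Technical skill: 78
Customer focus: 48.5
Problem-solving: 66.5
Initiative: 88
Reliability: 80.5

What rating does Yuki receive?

Proficient

Initiative score 88 ≥ 45: minimum met.
Weighted total:
  Communication 49 × 0.07 = 3.43
  Leadership 56 × 0.3 = 16.8
  Technical skill 78 × 0.17 = 13.26
  Customer focus 48.5 × 0.05 = 2.425
  Problem-solving 66.5 × 0.14 = 9.31
  Initiative 88 × 0.2 = 17.6
  Reliability 80.5 × 0.07 = 5.635
Sum = 68.46
68.46 is ≥ 67.5 and < 87 → Proficient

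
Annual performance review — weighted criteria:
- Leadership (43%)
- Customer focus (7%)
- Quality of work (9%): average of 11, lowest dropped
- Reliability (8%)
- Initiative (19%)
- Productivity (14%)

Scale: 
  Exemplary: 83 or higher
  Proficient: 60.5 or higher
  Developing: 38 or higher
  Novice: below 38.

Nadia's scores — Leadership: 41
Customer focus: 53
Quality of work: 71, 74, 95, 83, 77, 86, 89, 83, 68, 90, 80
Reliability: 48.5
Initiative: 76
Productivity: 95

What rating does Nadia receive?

Quality of work: drop 68 → average of remaining 10 = 828/10 = 82.8
Weighted total:
  Leadership 41 × 0.43 = 17.63
  Customer focus 53 × 0.07 = 3.71
  Quality of work 82.8 × 0.09 = 7.452
  Reliability 48.5 × 0.08 = 3.88
  Initiative 76 × 0.19 = 14.44
  Productivity 95 × 0.14 = 13.3
Sum = 60.412
60.412 is ≥ 38 and < 60.5 → Developing

Developing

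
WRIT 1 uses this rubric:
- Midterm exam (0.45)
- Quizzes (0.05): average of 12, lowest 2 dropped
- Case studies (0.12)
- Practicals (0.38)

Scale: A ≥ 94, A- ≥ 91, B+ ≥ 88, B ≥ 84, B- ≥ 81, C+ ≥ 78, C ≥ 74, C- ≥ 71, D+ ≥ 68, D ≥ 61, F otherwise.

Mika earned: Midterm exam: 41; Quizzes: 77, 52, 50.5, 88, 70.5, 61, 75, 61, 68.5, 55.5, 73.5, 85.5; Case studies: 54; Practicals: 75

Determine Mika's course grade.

Quizzes: drop 50.5, 52 → average of remaining 10 = 715.5/10 = 71.55
Weighted total:
  Midterm exam 41 × 0.45 = 18.45
  Quizzes 71.55 × 0.05 = 3.5775
  Case studies 54 × 0.12 = 6.48
  Practicals 75 × 0.38 = 28.5
Sum = 57.0075
57.0075 < 61 → F

F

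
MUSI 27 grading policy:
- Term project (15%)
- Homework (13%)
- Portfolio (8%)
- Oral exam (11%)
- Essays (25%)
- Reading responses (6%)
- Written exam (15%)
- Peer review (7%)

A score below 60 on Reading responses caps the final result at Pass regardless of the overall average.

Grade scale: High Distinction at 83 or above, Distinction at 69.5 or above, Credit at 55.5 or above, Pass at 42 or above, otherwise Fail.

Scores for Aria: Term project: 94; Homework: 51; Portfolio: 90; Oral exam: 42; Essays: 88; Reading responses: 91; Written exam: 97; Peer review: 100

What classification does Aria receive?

Reading responses score 91 ≥ 60: minimum met.
Weighted total:
  Term project 94 × 0.15 = 14.1
  Homework 51 × 0.13 = 6.63
  Portfolio 90 × 0.08 = 7.2
  Oral exam 42 × 0.11 = 4.62
  Essays 88 × 0.25 = 22
  Reading responses 91 × 0.06 = 5.46
  Written exam 97 × 0.15 = 14.55
  Peer review 100 × 0.07 = 7
Sum = 81.56
81.56 is ≥ 69.5 and < 83 → Distinction

Distinction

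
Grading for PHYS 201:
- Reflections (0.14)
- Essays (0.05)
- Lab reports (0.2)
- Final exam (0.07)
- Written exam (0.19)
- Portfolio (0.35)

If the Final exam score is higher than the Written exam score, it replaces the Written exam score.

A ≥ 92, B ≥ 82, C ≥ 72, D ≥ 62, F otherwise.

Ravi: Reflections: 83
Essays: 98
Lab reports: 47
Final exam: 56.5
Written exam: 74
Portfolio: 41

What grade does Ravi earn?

F

Final exam (56.5) ≤ Written exam (74), so Written exam stays at 74.
Weighted total:
  Reflections 83 × 0.14 = 11.62
  Essays 98 × 0.05 = 4.9
  Lab reports 47 × 0.2 = 9.4
  Final exam 56.5 × 0.07 = 3.955
  Written exam 74 × 0.19 = 14.06
  Portfolio 41 × 0.35 = 14.35
Sum = 58.285
58.285 < 62 → F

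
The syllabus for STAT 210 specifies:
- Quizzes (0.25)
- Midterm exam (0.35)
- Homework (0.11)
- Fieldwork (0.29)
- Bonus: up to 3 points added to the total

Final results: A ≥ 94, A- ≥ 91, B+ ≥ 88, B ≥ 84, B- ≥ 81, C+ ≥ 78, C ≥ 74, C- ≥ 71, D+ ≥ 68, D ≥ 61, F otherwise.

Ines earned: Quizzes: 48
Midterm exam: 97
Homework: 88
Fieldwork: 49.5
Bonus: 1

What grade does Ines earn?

Weighted total:
  Quizzes 48 × 0.25 = 12
  Midterm exam 97 × 0.35 = 33.95
  Homework 88 × 0.11 = 9.68
  Fieldwork 49.5 × 0.29 = 14.355
Sum = 69.985
Bonus: 69.985 + 1 = 70.985
70.985 is ≥ 68 and < 71 → D+

D+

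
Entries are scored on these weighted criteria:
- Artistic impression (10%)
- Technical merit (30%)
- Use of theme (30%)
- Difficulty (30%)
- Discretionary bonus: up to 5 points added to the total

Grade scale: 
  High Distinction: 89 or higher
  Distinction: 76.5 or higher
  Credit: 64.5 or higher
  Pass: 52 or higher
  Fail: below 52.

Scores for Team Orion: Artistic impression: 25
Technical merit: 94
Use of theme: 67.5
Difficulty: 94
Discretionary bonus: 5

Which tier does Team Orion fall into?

Distinction

Weighted total:
  Artistic impression 25 × 0.1 = 2.5
  Technical merit 94 × 0.3 = 28.2
  Use of theme 67.5 × 0.3 = 20.25
  Difficulty 94 × 0.3 = 28.2
Sum = 79.15
Discretionary bonus: 79.15 + 5 = 84.15
84.15 is ≥ 76.5 and < 89 → Distinction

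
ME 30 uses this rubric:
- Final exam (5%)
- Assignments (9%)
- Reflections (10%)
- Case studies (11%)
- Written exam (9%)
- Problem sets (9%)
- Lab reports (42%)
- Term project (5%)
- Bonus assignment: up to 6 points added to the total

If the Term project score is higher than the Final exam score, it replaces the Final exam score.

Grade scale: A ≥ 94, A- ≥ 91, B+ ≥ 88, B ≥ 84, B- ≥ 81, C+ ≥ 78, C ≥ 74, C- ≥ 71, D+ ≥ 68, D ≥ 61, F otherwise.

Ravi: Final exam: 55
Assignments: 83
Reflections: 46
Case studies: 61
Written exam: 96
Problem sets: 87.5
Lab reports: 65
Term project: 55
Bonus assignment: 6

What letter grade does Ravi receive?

C

Term project (55) ≤ Final exam (55), so Final exam stays at 55.
Weighted total:
  Final exam 55 × 0.05 = 2.75
  Assignments 83 × 0.09 = 7.47
  Reflections 46 × 0.1 = 4.6
  Case studies 61 × 0.11 = 6.71
  Written exam 96 × 0.09 = 8.64
  Problem sets 87.5 × 0.09 = 7.875
  Lab reports 65 × 0.42 = 27.3
  Term project 55 × 0.05 = 2.75
Sum = 68.095
Bonus assignment: 68.095 + 6 = 74.095
74.095 is ≥ 74 and < 78 → C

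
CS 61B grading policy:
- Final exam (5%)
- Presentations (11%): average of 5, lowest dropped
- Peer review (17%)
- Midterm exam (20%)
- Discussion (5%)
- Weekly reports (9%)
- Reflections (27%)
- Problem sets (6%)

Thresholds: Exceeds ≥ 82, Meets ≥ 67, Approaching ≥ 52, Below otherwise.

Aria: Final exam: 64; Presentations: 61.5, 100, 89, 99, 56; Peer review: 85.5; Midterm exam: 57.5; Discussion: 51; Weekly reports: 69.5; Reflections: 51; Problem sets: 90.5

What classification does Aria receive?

Presentations: drop 56 → average of remaining 4 = 349.5/4 = 87.375
Weighted total:
  Final exam 64 × 0.05 = 3.2
  Presentations 87.375 × 0.11 = 9.61125
  Peer review 85.5 × 0.17 = 14.535
  Midterm exam 57.5 × 0.2 = 11.5
  Discussion 51 × 0.05 = 2.55
  Weekly reports 69.5 × 0.09 = 6.255
  Reflections 51 × 0.27 = 13.77
  Problem sets 90.5 × 0.06 = 5.43
Sum = 66.85125
66.85125 is ≥ 52 and < 67 → Approaching

Approaching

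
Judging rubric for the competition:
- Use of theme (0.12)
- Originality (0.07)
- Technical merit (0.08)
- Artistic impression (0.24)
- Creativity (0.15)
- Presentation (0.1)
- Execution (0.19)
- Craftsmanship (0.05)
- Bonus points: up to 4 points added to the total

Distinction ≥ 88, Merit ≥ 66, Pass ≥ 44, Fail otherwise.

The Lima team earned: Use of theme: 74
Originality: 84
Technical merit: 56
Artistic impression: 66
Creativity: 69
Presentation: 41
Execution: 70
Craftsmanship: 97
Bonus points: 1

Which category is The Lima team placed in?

Weighted total:
  Use of theme 74 × 0.12 = 8.88
  Originality 84 × 0.07 = 5.88
  Technical merit 56 × 0.08 = 4.48
  Artistic impression 66 × 0.24 = 15.84
  Creativity 69 × 0.15 = 10.35
  Presentation 41 × 0.1 = 4.1
  Execution 70 × 0.19 = 13.3
  Craftsmanship 97 × 0.05 = 4.85
Sum = 67.68
Bonus points: 67.68 + 1 = 68.68
68.68 is ≥ 66 and < 88 → Merit

Merit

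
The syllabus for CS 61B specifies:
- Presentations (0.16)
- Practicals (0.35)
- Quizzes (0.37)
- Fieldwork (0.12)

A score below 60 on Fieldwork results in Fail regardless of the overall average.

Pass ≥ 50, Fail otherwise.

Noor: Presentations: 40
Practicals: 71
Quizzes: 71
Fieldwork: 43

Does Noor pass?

Fieldwork score 43 < 60: minimum not met.
Weighted total:
  Presentations 40 × 0.16 = 6.4
  Practicals 71 × 0.35 = 24.85
  Quizzes 71 × 0.37 = 26.27
  Fieldwork 43 × 0.12 = 5.16
Sum = 62.68
Because the Fieldwork minimum was not met, the result is Fail.

Fail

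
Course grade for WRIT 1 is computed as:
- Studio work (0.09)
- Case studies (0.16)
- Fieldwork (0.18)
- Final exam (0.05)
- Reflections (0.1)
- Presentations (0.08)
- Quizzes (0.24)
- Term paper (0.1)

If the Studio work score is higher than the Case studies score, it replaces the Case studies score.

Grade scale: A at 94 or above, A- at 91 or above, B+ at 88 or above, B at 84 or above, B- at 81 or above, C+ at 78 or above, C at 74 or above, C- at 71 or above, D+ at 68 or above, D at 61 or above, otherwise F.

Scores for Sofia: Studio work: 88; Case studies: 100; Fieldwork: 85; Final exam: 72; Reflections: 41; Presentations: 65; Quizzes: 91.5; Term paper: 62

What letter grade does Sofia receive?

C+

Studio work (88) ≤ Case studies (100), so Case studies stays at 100.
Weighted total:
  Studio work 88 × 0.09 = 7.92
  Case studies 100 × 0.16 = 16
  Fieldwork 85 × 0.18 = 15.3
  Final exam 72 × 0.05 = 3.6
  Reflections 41 × 0.1 = 4.1
  Presentations 65 × 0.08 = 5.2
  Quizzes 91.5 × 0.24 = 21.96
  Term paper 62 × 0.1 = 6.2
Sum = 80.28
80.28 is ≥ 78 and < 81 → C+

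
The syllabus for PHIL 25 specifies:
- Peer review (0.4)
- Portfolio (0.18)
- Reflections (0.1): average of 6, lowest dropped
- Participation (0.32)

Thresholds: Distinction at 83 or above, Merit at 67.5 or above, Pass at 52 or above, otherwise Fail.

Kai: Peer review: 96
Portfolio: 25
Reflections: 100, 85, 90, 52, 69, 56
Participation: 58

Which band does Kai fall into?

Reflections: drop 52 → average of remaining 5 = 400/5 = 80
Weighted total:
  Peer review 96 × 0.4 = 38.4
  Portfolio 25 × 0.18 = 4.5
  Reflections 80 × 0.1 = 8
  Participation 58 × 0.32 = 18.56
Sum = 69.46
69.46 is ≥ 67.5 and < 83 → Merit

Merit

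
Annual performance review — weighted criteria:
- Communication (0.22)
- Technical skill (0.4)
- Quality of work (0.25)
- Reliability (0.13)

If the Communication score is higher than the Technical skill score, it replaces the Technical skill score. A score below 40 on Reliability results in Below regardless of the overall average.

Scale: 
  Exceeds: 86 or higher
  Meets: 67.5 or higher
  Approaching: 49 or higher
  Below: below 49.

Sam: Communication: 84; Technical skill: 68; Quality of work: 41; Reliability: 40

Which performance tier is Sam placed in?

Meets

Communication (84) > Technical skill (68), so Technical skill counts as 84.
Reliability score 40 ≥ 40: minimum met.
Weighted total:
  Communication 84 × 0.22 = 18.48
  Technical skill 84 × 0.4 = 33.6
  Quality of work 41 × 0.25 = 10.25
  Reliability 40 × 0.13 = 5.2
Sum = 67.53
67.53 is ≥ 67.5 and < 86 → Meets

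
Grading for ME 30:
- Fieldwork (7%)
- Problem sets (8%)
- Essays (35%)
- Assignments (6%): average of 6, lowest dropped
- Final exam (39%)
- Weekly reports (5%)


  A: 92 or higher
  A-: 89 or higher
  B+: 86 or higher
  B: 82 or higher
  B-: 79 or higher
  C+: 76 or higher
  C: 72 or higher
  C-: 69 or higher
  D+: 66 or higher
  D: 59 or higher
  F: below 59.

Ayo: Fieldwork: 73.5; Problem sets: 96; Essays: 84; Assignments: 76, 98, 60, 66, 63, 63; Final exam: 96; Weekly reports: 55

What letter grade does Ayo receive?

Assignments: drop 60 → average of remaining 5 = 366/5 = 73.2
Weighted total:
  Fieldwork 73.5 × 0.07 = 5.145
  Problem sets 96 × 0.08 = 7.68
  Essays 84 × 0.35 = 29.4
  Assignments 73.2 × 0.06 = 4.392
  Final exam 96 × 0.39 = 37.44
  Weekly reports 55 × 0.05 = 2.75
Sum = 86.807
86.807 is ≥ 86 and < 89 → B+

B+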